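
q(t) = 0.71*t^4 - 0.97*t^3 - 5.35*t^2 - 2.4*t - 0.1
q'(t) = 2.84*t^3 - 2.91*t^2 - 10.7*t - 2.4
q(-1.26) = -1.84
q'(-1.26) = 0.78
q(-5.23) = 536.09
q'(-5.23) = -432.31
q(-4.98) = 435.66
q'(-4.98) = -372.04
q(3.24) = -18.79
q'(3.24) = 28.98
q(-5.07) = 470.09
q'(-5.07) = -393.07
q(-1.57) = -1.45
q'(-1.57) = -3.76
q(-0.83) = -0.90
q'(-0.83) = 2.85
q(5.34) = 264.15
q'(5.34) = 289.94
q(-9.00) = 4953.59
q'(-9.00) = -2212.17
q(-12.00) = 15657.02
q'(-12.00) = -5200.56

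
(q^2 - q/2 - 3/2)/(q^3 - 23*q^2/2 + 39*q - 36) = (q + 1)/(q^2 - 10*q + 24)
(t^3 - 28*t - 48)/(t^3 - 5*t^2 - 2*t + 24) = (t^2 - 2*t - 24)/(t^2 - 7*t + 12)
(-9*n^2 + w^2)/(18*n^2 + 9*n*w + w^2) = (-3*n + w)/(6*n + w)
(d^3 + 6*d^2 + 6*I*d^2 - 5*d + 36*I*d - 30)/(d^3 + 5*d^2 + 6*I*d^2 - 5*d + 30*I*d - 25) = (d + 6)/(d + 5)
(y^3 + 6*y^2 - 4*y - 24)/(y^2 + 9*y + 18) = (y^2 - 4)/(y + 3)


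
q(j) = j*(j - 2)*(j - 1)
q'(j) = j*(j - 2) + j*(j - 1) + (j - 2)*(j - 1) = 3*j^2 - 6*j + 2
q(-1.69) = -16.78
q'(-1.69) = 20.71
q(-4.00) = -120.00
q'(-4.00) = 74.00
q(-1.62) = -15.36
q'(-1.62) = 19.59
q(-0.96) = -5.57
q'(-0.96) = 10.52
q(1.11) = -0.11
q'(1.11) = -0.96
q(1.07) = -0.07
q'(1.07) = -0.99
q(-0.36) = -1.16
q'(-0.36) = 4.55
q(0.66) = 0.30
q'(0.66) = -0.65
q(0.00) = 0.00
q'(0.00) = 2.00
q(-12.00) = -2184.00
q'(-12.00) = 506.00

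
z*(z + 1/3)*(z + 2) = z^3 + 7*z^2/3 + 2*z/3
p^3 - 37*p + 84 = (p - 4)*(p - 3)*(p + 7)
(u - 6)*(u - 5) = u^2 - 11*u + 30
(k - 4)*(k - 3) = k^2 - 7*k + 12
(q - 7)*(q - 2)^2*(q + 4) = q^4 - 7*q^3 - 12*q^2 + 100*q - 112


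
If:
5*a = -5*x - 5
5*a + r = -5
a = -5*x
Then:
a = -5/4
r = 5/4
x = 1/4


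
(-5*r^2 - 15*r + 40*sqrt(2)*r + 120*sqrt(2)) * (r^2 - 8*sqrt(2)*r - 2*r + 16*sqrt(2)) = -5*r^4 - 5*r^3 + 80*sqrt(2)*r^3 - 610*r^2 + 80*sqrt(2)*r^2 - 480*sqrt(2)*r - 640*r + 3840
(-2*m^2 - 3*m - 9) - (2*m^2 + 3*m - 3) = -4*m^2 - 6*m - 6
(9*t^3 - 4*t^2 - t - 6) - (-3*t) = 9*t^3 - 4*t^2 + 2*t - 6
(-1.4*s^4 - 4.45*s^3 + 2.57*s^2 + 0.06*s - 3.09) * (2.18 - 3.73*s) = 5.222*s^5 + 13.5465*s^4 - 19.2871*s^3 + 5.3788*s^2 + 11.6565*s - 6.7362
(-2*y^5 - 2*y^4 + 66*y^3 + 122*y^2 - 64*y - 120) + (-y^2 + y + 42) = -2*y^5 - 2*y^4 + 66*y^3 + 121*y^2 - 63*y - 78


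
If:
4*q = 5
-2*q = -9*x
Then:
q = 5/4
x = 5/18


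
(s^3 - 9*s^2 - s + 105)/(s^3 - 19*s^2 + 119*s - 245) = (s + 3)/(s - 7)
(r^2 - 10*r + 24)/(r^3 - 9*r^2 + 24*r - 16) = (r - 6)/(r^2 - 5*r + 4)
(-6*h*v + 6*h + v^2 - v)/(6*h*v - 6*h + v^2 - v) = (-6*h + v)/(6*h + v)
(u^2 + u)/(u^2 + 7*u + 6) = u/(u + 6)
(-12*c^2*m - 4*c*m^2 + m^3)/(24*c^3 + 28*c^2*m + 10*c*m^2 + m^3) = m*(-6*c + m)/(12*c^2 + 8*c*m + m^2)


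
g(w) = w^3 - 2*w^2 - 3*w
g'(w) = 3*w^2 - 4*w - 3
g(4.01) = 20.29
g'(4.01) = 29.20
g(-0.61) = 0.86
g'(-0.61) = 0.56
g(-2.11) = -11.97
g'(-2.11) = 18.80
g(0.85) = -3.38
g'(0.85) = -4.23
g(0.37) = -1.33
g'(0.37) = -4.07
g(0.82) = -3.25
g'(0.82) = -4.26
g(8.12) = 379.16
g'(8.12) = 162.32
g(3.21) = 2.84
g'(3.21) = 15.07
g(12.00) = 1404.00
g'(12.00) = 381.00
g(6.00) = 126.00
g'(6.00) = 81.00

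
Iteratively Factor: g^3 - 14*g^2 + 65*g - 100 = (g - 4)*(g^2 - 10*g + 25) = (g - 5)*(g - 4)*(g - 5)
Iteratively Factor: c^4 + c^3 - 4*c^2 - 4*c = (c + 1)*(c^3 - 4*c) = (c - 2)*(c + 1)*(c^2 + 2*c) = (c - 2)*(c + 1)*(c + 2)*(c)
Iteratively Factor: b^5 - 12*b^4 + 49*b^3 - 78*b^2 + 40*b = (b - 4)*(b^4 - 8*b^3 + 17*b^2 - 10*b) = (b - 4)*(b - 2)*(b^3 - 6*b^2 + 5*b) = b*(b - 4)*(b - 2)*(b^2 - 6*b + 5) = b*(b - 5)*(b - 4)*(b - 2)*(b - 1)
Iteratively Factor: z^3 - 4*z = (z)*(z^2 - 4) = z*(z - 2)*(z + 2)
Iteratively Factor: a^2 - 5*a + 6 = (a - 2)*(a - 3)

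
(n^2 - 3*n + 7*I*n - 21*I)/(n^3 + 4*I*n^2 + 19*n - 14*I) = (n - 3)/(n^2 - 3*I*n - 2)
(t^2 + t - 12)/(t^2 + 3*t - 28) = (t^2 + t - 12)/(t^2 + 3*t - 28)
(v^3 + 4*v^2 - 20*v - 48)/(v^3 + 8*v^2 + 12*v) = (v - 4)/v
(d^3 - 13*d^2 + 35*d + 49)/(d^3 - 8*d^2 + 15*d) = (d^3 - 13*d^2 + 35*d + 49)/(d*(d^2 - 8*d + 15))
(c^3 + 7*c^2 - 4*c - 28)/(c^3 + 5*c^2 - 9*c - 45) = (c^3 + 7*c^2 - 4*c - 28)/(c^3 + 5*c^2 - 9*c - 45)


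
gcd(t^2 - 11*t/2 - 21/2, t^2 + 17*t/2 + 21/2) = t + 3/2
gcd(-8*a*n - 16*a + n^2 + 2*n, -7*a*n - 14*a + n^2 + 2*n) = n + 2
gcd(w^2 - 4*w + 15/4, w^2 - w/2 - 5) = w - 5/2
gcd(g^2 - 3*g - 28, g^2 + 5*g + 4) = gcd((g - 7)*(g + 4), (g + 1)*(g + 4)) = g + 4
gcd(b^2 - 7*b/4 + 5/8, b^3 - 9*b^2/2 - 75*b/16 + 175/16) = b - 5/4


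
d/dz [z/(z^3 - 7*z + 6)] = (z^3 - z*(3*z^2 - 7) - 7*z + 6)/(z^3 - 7*z + 6)^2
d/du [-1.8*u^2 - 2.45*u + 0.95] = -3.6*u - 2.45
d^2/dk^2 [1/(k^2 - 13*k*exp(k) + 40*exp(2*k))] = ((k^2 - 13*k*exp(k) + 40*exp(2*k))*(13*k*exp(k) - 160*exp(2*k) + 26*exp(k) - 2) + 2*(13*k*exp(k) - 2*k - 80*exp(2*k) + 13*exp(k))^2)/(k^2 - 13*k*exp(k) + 40*exp(2*k))^3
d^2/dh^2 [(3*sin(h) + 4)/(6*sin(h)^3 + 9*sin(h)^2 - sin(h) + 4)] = (-432*sin(h)^7 - 1782*sin(h)^6 - 2043*sin(h)^5 + 2361*sin(h)^4 + 5598*sin(h)^3 + 1496*sin(h)^2 - 1504*sin(h) - 256)/(6*sin(h)^3 + 9*sin(h)^2 - sin(h) + 4)^3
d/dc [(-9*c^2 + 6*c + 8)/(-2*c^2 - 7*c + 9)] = 5*(15*c^2 - 26*c + 22)/(4*c^4 + 28*c^3 + 13*c^2 - 126*c + 81)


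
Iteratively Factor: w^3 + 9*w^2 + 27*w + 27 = (w + 3)*(w^2 + 6*w + 9) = (w + 3)^2*(w + 3)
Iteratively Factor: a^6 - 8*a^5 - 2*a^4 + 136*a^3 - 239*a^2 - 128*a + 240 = (a + 1)*(a^5 - 9*a^4 + 7*a^3 + 129*a^2 - 368*a + 240) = (a - 3)*(a + 1)*(a^4 - 6*a^3 - 11*a^2 + 96*a - 80) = (a - 3)*(a - 1)*(a + 1)*(a^3 - 5*a^2 - 16*a + 80) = (a - 5)*(a - 3)*(a - 1)*(a + 1)*(a^2 - 16) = (a - 5)*(a - 3)*(a - 1)*(a + 1)*(a + 4)*(a - 4)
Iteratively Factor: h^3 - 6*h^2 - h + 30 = (h - 3)*(h^2 - 3*h - 10) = (h - 3)*(h + 2)*(h - 5)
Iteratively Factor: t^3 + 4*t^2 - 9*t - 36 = (t + 3)*(t^2 + t - 12) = (t - 3)*(t + 3)*(t + 4)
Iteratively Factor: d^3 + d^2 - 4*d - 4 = (d + 1)*(d^2 - 4) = (d - 2)*(d + 1)*(d + 2)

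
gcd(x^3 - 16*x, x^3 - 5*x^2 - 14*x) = x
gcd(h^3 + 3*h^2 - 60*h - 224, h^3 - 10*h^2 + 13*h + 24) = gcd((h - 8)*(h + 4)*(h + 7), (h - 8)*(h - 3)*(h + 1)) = h - 8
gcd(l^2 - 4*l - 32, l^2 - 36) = 1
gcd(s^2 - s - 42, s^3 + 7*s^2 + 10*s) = 1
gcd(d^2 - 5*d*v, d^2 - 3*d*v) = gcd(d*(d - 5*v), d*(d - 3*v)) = d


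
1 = 1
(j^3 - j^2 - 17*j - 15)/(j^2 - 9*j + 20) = (j^2 + 4*j + 3)/(j - 4)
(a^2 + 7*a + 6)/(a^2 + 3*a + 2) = (a + 6)/(a + 2)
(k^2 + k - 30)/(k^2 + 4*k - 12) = (k - 5)/(k - 2)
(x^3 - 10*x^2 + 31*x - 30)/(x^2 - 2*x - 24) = (-x^3 + 10*x^2 - 31*x + 30)/(-x^2 + 2*x + 24)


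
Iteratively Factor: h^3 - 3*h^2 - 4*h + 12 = (h - 3)*(h^2 - 4) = (h - 3)*(h - 2)*(h + 2)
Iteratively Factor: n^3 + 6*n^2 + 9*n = (n + 3)*(n^2 + 3*n) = (n + 3)^2*(n)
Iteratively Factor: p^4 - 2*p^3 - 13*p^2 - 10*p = (p + 1)*(p^3 - 3*p^2 - 10*p) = (p + 1)*(p + 2)*(p^2 - 5*p) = p*(p + 1)*(p + 2)*(p - 5)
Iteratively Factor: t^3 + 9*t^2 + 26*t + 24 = (t + 4)*(t^2 + 5*t + 6) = (t + 3)*(t + 4)*(t + 2)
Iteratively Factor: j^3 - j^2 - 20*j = (j - 5)*(j^2 + 4*j) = j*(j - 5)*(j + 4)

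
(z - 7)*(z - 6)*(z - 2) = z^3 - 15*z^2 + 68*z - 84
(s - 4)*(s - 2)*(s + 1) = s^3 - 5*s^2 + 2*s + 8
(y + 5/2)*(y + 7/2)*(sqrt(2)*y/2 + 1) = sqrt(2)*y^3/2 + y^2 + 3*sqrt(2)*y^2 + 6*y + 35*sqrt(2)*y/8 + 35/4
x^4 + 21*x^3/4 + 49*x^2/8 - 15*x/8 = x*(x - 1/4)*(x + 5/2)*(x + 3)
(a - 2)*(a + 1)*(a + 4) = a^3 + 3*a^2 - 6*a - 8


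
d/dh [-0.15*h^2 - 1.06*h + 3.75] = -0.3*h - 1.06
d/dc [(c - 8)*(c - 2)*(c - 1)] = 3*c^2 - 22*c + 26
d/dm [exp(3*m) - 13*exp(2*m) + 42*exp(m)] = (3*exp(2*m) - 26*exp(m) + 42)*exp(m)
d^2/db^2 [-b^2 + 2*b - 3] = -2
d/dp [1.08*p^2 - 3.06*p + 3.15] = 2.16*p - 3.06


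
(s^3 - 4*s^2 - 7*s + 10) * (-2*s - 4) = -2*s^4 + 4*s^3 + 30*s^2 + 8*s - 40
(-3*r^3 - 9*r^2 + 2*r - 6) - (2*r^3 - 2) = -5*r^3 - 9*r^2 + 2*r - 4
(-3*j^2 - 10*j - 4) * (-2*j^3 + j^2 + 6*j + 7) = 6*j^5 + 17*j^4 - 20*j^3 - 85*j^2 - 94*j - 28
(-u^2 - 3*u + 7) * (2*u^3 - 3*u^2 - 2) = -2*u^5 - 3*u^4 + 23*u^3 - 19*u^2 + 6*u - 14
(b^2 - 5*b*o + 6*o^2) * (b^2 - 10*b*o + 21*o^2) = b^4 - 15*b^3*o + 77*b^2*o^2 - 165*b*o^3 + 126*o^4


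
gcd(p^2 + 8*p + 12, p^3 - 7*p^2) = 1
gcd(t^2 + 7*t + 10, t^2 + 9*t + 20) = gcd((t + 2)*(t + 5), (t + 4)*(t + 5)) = t + 5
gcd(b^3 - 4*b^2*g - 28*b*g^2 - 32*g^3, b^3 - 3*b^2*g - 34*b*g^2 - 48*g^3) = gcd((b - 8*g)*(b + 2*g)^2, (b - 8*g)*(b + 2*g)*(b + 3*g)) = b^2 - 6*b*g - 16*g^2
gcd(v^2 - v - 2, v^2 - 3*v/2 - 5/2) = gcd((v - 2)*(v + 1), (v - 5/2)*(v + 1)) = v + 1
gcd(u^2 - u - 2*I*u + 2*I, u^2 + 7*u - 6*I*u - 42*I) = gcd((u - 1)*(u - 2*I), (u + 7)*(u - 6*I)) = 1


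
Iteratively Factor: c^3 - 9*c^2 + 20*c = (c)*(c^2 - 9*c + 20) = c*(c - 5)*(c - 4)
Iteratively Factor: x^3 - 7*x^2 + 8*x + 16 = (x + 1)*(x^2 - 8*x + 16) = (x - 4)*(x + 1)*(x - 4)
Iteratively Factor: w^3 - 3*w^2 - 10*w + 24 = (w + 3)*(w^2 - 6*w + 8) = (w - 4)*(w + 3)*(w - 2)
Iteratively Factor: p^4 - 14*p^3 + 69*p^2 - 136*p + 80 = (p - 4)*(p^3 - 10*p^2 + 29*p - 20) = (p - 5)*(p - 4)*(p^2 - 5*p + 4) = (p - 5)*(p - 4)^2*(p - 1)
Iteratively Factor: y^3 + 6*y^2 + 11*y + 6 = (y + 2)*(y^2 + 4*y + 3) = (y + 1)*(y + 2)*(y + 3)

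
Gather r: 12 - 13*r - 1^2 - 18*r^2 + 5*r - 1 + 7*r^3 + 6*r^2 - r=7*r^3 - 12*r^2 - 9*r + 10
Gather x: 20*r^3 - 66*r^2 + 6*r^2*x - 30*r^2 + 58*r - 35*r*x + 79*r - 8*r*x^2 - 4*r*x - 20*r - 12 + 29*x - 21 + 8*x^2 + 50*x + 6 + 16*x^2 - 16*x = 20*r^3 - 96*r^2 + 117*r + x^2*(24 - 8*r) + x*(6*r^2 - 39*r + 63) - 27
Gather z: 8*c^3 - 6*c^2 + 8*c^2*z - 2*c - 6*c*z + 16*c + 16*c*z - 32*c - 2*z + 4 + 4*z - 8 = 8*c^3 - 6*c^2 - 18*c + z*(8*c^2 + 10*c + 2) - 4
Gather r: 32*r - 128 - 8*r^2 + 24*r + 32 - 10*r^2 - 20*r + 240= -18*r^2 + 36*r + 144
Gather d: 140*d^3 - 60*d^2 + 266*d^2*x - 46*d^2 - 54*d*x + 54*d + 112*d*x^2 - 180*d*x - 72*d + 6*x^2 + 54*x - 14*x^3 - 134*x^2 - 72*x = 140*d^3 + d^2*(266*x - 106) + d*(112*x^2 - 234*x - 18) - 14*x^3 - 128*x^2 - 18*x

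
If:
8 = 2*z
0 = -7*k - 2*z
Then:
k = -8/7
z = 4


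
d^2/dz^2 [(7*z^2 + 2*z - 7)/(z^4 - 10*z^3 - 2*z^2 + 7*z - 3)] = 2*(21*z^8 - 198*z^7 + 484*z^6 + 1344*z^5 - 2274*z^4 - 2382*z^3 + 774*z^2 + 888*z - 196)/(z^12 - 30*z^11 + 294*z^10 - 859*z^9 - 1017*z^8 + 2076*z^7 + 115*z^6 - 1872*z^5 + 957*z^4 + 325*z^3 - 495*z^2 + 189*z - 27)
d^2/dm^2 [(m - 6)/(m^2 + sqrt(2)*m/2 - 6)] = 4*((m - 6)*(4*m + sqrt(2))^2 + (-6*m - sqrt(2) + 12)*(2*m^2 + sqrt(2)*m - 12))/(2*m^2 + sqrt(2)*m - 12)^3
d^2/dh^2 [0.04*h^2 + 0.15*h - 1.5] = 0.0800000000000000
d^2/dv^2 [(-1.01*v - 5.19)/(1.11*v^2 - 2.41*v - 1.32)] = ((1.01*v + 5.19)*(2.22*v - 2.41)*(4.44*v - 4.82) + (6.7266*v + 6.6536)*(-1.11*v^2 + 2.41*v + 1.32))/(-1.11*v^2 + 2.41*v + 1.32)^3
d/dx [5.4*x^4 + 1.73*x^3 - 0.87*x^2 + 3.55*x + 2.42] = 21.6*x^3 + 5.19*x^2 - 1.74*x + 3.55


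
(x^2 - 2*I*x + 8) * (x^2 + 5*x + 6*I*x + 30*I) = x^4 + 5*x^3 + 4*I*x^3 + 20*x^2 + 20*I*x^2 + 100*x + 48*I*x + 240*I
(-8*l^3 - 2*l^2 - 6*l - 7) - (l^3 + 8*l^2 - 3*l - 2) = -9*l^3 - 10*l^2 - 3*l - 5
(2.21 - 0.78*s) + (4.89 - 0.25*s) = 7.1 - 1.03*s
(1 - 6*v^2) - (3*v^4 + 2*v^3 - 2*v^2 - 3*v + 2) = -3*v^4 - 2*v^3 - 4*v^2 + 3*v - 1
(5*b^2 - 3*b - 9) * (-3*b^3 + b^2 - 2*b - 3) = -15*b^5 + 14*b^4 + 14*b^3 - 18*b^2 + 27*b + 27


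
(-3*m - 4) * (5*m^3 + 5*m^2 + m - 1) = -15*m^4 - 35*m^3 - 23*m^2 - m + 4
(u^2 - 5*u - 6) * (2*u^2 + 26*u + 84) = 2*u^4 + 16*u^3 - 58*u^2 - 576*u - 504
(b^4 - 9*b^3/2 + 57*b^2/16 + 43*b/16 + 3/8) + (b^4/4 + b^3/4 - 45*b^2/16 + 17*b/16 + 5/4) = 5*b^4/4 - 17*b^3/4 + 3*b^2/4 + 15*b/4 + 13/8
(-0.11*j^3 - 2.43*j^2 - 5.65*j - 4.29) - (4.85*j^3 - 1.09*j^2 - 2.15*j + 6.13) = -4.96*j^3 - 1.34*j^2 - 3.5*j - 10.42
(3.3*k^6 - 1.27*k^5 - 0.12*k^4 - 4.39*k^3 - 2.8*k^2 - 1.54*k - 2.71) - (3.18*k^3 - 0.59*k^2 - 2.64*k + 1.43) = 3.3*k^6 - 1.27*k^5 - 0.12*k^4 - 7.57*k^3 - 2.21*k^2 + 1.1*k - 4.14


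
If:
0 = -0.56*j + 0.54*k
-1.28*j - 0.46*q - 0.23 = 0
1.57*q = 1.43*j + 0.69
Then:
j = -0.25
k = -0.26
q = 0.21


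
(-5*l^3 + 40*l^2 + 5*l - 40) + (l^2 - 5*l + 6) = -5*l^3 + 41*l^2 - 34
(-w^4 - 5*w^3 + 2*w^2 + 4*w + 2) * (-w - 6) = w^5 + 11*w^4 + 28*w^3 - 16*w^2 - 26*w - 12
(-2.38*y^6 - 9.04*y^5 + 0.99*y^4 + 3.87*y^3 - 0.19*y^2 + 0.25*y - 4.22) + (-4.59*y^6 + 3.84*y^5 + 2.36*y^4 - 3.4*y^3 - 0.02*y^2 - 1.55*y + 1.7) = -6.97*y^6 - 5.2*y^5 + 3.35*y^4 + 0.47*y^3 - 0.21*y^2 - 1.3*y - 2.52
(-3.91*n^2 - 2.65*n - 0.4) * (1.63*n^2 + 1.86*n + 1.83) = -6.3733*n^4 - 11.5921*n^3 - 12.7363*n^2 - 5.5935*n - 0.732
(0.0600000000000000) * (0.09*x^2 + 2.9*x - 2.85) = 0.0054*x^2 + 0.174*x - 0.171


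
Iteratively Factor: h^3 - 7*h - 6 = (h - 3)*(h^2 + 3*h + 2) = (h - 3)*(h + 2)*(h + 1)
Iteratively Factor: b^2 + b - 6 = (b + 3)*(b - 2)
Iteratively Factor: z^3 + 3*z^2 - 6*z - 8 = (z + 1)*(z^2 + 2*z - 8) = (z + 1)*(z + 4)*(z - 2)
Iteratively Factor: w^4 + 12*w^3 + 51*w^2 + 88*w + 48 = (w + 4)*(w^3 + 8*w^2 + 19*w + 12) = (w + 3)*(w + 4)*(w^2 + 5*w + 4) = (w + 1)*(w + 3)*(w + 4)*(w + 4)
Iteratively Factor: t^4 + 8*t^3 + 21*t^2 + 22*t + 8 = (t + 1)*(t^3 + 7*t^2 + 14*t + 8) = (t + 1)^2*(t^2 + 6*t + 8) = (t + 1)^2*(t + 4)*(t + 2)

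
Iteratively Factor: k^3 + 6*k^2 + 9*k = (k + 3)*(k^2 + 3*k) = k*(k + 3)*(k + 3)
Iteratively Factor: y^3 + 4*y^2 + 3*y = (y + 1)*(y^2 + 3*y) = (y + 1)*(y + 3)*(y)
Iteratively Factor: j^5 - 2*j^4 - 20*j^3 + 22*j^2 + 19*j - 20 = (j - 5)*(j^4 + 3*j^3 - 5*j^2 - 3*j + 4) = (j - 5)*(j + 4)*(j^3 - j^2 - j + 1) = (j - 5)*(j - 1)*(j + 4)*(j^2 - 1) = (j - 5)*(j - 1)*(j + 1)*(j + 4)*(j - 1)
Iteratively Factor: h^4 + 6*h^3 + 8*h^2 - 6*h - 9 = (h - 1)*(h^3 + 7*h^2 + 15*h + 9) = (h - 1)*(h + 3)*(h^2 + 4*h + 3) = (h - 1)*(h + 1)*(h + 3)*(h + 3)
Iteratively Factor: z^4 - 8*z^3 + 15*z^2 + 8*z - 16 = (z - 4)*(z^3 - 4*z^2 - z + 4) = (z - 4)*(z + 1)*(z^2 - 5*z + 4) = (z - 4)^2*(z + 1)*(z - 1)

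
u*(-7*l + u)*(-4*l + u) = 28*l^2*u - 11*l*u^2 + u^3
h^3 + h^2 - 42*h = h*(h - 6)*(h + 7)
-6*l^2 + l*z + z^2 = (-2*l + z)*(3*l + z)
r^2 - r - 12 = (r - 4)*(r + 3)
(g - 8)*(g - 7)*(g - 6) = g^3 - 21*g^2 + 146*g - 336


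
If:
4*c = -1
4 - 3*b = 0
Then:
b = 4/3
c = -1/4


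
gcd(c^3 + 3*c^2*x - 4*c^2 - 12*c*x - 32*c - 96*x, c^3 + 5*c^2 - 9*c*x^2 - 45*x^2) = c + 3*x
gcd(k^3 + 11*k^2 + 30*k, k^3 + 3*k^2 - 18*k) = k^2 + 6*k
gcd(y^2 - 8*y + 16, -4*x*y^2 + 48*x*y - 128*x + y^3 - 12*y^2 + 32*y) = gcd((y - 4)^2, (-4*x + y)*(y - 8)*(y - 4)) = y - 4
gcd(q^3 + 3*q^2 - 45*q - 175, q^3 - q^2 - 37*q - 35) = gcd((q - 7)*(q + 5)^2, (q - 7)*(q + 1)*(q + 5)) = q^2 - 2*q - 35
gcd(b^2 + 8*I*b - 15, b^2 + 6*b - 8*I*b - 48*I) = 1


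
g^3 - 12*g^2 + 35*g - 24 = (g - 8)*(g - 3)*(g - 1)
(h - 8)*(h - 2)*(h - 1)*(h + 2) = h^4 - 9*h^3 + 4*h^2 + 36*h - 32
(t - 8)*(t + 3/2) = t^2 - 13*t/2 - 12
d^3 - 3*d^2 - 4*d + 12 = (d - 3)*(d - 2)*(d + 2)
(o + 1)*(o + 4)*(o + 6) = o^3 + 11*o^2 + 34*o + 24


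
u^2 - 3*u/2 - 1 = (u - 2)*(u + 1/2)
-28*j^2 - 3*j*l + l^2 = (-7*j + l)*(4*j + l)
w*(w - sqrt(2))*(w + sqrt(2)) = w^3 - 2*w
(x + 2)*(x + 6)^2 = x^3 + 14*x^2 + 60*x + 72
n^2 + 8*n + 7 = (n + 1)*(n + 7)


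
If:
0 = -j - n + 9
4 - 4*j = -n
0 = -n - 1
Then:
No Solution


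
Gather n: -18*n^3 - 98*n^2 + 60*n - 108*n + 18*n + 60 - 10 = -18*n^3 - 98*n^2 - 30*n + 50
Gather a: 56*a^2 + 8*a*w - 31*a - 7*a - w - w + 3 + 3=56*a^2 + a*(8*w - 38) - 2*w + 6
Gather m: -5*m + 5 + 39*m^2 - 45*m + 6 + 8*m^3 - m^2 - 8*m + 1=8*m^3 + 38*m^2 - 58*m + 12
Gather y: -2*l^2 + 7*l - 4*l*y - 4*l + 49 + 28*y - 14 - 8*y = -2*l^2 + 3*l + y*(20 - 4*l) + 35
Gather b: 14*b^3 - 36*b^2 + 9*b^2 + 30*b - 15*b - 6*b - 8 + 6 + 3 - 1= 14*b^3 - 27*b^2 + 9*b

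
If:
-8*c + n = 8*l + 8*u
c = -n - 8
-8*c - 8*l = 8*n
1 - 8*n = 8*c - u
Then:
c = 448/9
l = 8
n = -520/9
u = -65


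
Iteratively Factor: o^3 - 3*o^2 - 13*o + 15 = (o - 1)*(o^2 - 2*o - 15) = (o - 5)*(o - 1)*(o + 3)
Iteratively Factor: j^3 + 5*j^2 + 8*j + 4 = (j + 2)*(j^2 + 3*j + 2) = (j + 2)^2*(j + 1)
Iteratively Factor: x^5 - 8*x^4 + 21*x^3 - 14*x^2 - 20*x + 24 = (x - 3)*(x^4 - 5*x^3 + 6*x^2 + 4*x - 8) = (x - 3)*(x - 2)*(x^3 - 3*x^2 + 4) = (x - 3)*(x - 2)^2*(x^2 - x - 2) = (x - 3)*(x - 2)^3*(x + 1)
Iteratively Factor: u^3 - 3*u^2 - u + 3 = (u - 1)*(u^2 - 2*u - 3) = (u - 1)*(u + 1)*(u - 3)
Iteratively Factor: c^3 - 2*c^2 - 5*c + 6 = (c - 3)*(c^2 + c - 2) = (c - 3)*(c + 2)*(c - 1)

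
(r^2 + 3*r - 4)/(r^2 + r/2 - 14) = 2*(r - 1)/(2*r - 7)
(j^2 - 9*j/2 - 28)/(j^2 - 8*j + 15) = (j^2 - 9*j/2 - 28)/(j^2 - 8*j + 15)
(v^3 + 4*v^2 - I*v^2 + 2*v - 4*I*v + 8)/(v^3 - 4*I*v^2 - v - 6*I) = (v + 4)/(v - 3*I)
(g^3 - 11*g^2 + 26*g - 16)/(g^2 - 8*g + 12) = (g^2 - 9*g + 8)/(g - 6)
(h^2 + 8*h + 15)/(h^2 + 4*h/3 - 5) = 3*(h + 5)/(3*h - 5)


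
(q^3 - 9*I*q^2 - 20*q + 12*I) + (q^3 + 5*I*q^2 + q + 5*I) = 2*q^3 - 4*I*q^2 - 19*q + 17*I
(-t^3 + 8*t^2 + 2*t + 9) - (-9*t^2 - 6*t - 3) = -t^3 + 17*t^2 + 8*t + 12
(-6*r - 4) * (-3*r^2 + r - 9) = 18*r^3 + 6*r^2 + 50*r + 36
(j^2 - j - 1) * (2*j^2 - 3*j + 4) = 2*j^4 - 5*j^3 + 5*j^2 - j - 4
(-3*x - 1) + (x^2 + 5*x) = x^2 + 2*x - 1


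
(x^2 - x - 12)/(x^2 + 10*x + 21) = (x - 4)/(x + 7)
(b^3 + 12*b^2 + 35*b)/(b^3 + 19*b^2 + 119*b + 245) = b/(b + 7)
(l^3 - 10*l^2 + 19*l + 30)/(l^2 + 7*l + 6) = (l^2 - 11*l + 30)/(l + 6)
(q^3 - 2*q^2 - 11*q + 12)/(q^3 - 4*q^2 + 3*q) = (q^2 - q - 12)/(q*(q - 3))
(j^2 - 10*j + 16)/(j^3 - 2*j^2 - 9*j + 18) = (j - 8)/(j^2 - 9)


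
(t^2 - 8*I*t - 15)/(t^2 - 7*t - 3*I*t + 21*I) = (t - 5*I)/(t - 7)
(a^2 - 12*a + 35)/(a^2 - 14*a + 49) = (a - 5)/(a - 7)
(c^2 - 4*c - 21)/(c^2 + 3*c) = (c - 7)/c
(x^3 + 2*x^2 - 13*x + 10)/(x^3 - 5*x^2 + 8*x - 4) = (x + 5)/(x - 2)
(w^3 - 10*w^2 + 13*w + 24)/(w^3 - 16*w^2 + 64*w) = (w^2 - 2*w - 3)/(w*(w - 8))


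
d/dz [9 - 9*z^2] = -18*z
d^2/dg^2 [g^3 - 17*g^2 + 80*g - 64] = 6*g - 34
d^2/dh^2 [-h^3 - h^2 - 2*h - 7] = -6*h - 2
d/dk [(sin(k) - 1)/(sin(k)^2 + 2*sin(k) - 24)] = (2*sin(k) + cos(k)^2 - 23)*cos(k)/(sin(k)^2 + 2*sin(k) - 24)^2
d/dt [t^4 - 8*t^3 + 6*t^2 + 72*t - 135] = 4*t^3 - 24*t^2 + 12*t + 72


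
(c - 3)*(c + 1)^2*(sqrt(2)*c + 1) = sqrt(2)*c^4 - sqrt(2)*c^3 + c^3 - 5*sqrt(2)*c^2 - c^2 - 5*c - 3*sqrt(2)*c - 3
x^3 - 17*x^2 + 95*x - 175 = (x - 7)*(x - 5)^2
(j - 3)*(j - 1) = j^2 - 4*j + 3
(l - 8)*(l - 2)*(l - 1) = l^3 - 11*l^2 + 26*l - 16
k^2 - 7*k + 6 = (k - 6)*(k - 1)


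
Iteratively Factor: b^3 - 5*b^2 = (b - 5)*(b^2) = b*(b - 5)*(b)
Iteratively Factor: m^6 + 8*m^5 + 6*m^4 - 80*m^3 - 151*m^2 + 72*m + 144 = (m - 1)*(m^5 + 9*m^4 + 15*m^3 - 65*m^2 - 216*m - 144) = (m - 1)*(m + 4)*(m^4 + 5*m^3 - 5*m^2 - 45*m - 36) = (m - 3)*(m - 1)*(m + 4)*(m^3 + 8*m^2 + 19*m + 12) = (m - 3)*(m - 1)*(m + 4)^2*(m^2 + 4*m + 3) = (m - 3)*(m - 1)*(m + 1)*(m + 4)^2*(m + 3)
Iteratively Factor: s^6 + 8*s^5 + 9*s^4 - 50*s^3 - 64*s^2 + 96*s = (s + 4)*(s^5 + 4*s^4 - 7*s^3 - 22*s^2 + 24*s) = (s + 4)^2*(s^4 - 7*s^2 + 6*s) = (s - 1)*(s + 4)^2*(s^3 + s^2 - 6*s) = s*(s - 1)*(s + 4)^2*(s^2 + s - 6) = s*(s - 1)*(s + 3)*(s + 4)^2*(s - 2)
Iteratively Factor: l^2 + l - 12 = (l - 3)*(l + 4)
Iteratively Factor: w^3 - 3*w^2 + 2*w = (w)*(w^2 - 3*w + 2) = w*(w - 1)*(w - 2)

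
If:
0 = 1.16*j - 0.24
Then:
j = 0.21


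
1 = 1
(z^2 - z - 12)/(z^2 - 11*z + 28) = (z + 3)/(z - 7)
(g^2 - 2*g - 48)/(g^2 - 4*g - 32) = (g + 6)/(g + 4)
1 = 1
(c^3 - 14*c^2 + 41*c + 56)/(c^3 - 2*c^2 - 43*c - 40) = (c - 7)/(c + 5)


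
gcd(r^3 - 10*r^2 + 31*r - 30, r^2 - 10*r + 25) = r - 5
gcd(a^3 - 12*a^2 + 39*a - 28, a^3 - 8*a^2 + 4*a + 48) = a - 4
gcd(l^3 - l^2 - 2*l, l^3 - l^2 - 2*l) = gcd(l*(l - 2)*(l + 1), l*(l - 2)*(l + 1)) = l^3 - l^2 - 2*l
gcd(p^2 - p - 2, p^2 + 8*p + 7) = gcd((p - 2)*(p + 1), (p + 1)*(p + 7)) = p + 1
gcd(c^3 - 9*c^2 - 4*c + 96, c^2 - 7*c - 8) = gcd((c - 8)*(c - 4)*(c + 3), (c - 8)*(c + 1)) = c - 8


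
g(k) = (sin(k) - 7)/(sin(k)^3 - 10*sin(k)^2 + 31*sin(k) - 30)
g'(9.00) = -0.34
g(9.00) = 0.35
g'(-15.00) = -0.07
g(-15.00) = 0.14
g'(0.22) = 0.27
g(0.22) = 0.29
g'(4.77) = 0.00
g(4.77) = 0.11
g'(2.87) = -0.29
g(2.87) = 0.30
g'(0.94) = 0.46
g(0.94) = 0.56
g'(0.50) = 0.37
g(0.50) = 0.38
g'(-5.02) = 0.32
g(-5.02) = 0.70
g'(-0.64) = 0.08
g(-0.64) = 0.15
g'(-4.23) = -0.42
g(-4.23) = 0.63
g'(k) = (sin(k) - 7)*(-3*sin(k)^2*cos(k) + 20*sin(k)*cos(k) - 31*cos(k))/(sin(k)^3 - 10*sin(k)^2 + 31*sin(k) - 30)^2 + cos(k)/(sin(k)^3 - 10*sin(k)^2 + 31*sin(k) - 30)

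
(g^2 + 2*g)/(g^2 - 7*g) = (g + 2)/(g - 7)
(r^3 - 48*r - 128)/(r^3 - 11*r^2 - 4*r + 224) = (r + 4)/(r - 7)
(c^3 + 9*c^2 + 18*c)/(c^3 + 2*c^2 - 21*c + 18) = c*(c + 3)/(c^2 - 4*c + 3)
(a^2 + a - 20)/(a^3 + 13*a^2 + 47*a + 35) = (a - 4)/(a^2 + 8*a + 7)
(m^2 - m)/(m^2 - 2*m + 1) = m/(m - 1)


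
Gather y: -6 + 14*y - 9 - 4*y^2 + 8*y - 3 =-4*y^2 + 22*y - 18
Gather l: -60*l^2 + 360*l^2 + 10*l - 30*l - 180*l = 300*l^2 - 200*l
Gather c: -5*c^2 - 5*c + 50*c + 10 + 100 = -5*c^2 + 45*c + 110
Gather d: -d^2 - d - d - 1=-d^2 - 2*d - 1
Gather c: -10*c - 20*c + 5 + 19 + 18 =42 - 30*c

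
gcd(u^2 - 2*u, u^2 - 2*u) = u^2 - 2*u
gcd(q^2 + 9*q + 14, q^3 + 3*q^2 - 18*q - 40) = q + 2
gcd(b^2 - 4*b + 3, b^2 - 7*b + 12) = b - 3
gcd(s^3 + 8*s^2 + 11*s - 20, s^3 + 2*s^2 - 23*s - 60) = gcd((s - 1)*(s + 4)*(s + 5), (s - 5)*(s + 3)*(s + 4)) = s + 4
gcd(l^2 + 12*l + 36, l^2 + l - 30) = l + 6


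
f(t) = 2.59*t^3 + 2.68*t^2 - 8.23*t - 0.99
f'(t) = 7.77*t^2 + 5.36*t - 8.23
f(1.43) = 0.30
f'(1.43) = 15.32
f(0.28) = -3.03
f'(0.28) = -6.12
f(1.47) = 0.93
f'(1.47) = 16.44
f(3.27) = 91.32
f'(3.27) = 92.38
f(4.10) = 188.82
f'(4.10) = 144.36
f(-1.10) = 7.86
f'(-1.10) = -4.72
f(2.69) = 46.68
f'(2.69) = 62.41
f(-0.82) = 6.13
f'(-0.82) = -7.40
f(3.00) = 68.37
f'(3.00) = 77.78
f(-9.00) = -1597.95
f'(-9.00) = 572.90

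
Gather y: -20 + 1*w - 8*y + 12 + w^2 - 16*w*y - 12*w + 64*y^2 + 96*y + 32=w^2 - 11*w + 64*y^2 + y*(88 - 16*w) + 24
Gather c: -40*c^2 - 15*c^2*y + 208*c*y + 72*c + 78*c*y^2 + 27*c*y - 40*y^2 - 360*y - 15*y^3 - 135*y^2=c^2*(-15*y - 40) + c*(78*y^2 + 235*y + 72) - 15*y^3 - 175*y^2 - 360*y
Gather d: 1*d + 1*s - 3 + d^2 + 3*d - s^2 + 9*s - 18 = d^2 + 4*d - s^2 + 10*s - 21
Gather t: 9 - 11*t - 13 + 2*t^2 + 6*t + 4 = 2*t^2 - 5*t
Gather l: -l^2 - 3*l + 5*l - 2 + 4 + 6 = -l^2 + 2*l + 8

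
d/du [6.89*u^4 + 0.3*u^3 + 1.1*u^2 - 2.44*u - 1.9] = 27.56*u^3 + 0.9*u^2 + 2.2*u - 2.44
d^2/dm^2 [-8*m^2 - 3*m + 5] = -16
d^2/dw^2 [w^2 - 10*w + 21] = 2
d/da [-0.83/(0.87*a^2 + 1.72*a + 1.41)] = (1.4442*a + 1.4276)/(0.87*a^2 + 1.72*a + 1.41)^2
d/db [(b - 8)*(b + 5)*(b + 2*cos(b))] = -(b - 8)*(b + 5)*(2*sin(b) - 1) + (b - 8)*(b + 2*cos(b)) + (b + 5)*(b + 2*cos(b))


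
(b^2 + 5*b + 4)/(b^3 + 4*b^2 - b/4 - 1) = 4*(b + 1)/(4*b^2 - 1)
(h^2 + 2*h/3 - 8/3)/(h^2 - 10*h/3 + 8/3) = (h + 2)/(h - 2)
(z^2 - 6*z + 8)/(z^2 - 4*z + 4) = (z - 4)/(z - 2)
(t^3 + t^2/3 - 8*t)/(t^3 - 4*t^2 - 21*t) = (t - 8/3)/(t - 7)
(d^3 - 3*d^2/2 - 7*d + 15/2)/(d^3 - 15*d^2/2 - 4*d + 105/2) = (d - 1)/(d - 7)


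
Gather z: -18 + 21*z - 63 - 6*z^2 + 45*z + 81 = -6*z^2 + 66*z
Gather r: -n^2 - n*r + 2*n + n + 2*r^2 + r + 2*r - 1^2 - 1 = -n^2 + 3*n + 2*r^2 + r*(3 - n) - 2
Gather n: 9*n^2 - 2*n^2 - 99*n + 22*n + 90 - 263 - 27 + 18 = 7*n^2 - 77*n - 182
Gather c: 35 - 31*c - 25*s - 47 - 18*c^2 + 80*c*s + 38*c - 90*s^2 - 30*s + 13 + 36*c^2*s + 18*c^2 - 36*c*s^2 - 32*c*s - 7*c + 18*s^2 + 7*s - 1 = 36*c^2*s + c*(-36*s^2 + 48*s) - 72*s^2 - 48*s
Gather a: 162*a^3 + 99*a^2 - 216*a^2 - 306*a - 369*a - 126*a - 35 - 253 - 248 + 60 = 162*a^3 - 117*a^2 - 801*a - 476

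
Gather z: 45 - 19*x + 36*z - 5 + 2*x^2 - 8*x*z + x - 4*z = 2*x^2 - 18*x + z*(32 - 8*x) + 40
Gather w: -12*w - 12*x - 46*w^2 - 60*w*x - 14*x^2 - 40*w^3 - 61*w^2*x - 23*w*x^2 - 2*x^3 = -40*w^3 + w^2*(-61*x - 46) + w*(-23*x^2 - 60*x - 12) - 2*x^3 - 14*x^2 - 12*x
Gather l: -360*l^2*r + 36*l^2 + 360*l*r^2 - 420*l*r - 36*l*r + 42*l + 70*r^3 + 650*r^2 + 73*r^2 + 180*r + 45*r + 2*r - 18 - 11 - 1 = l^2*(36 - 360*r) + l*(360*r^2 - 456*r + 42) + 70*r^3 + 723*r^2 + 227*r - 30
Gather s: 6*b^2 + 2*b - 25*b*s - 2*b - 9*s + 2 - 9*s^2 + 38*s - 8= 6*b^2 - 9*s^2 + s*(29 - 25*b) - 6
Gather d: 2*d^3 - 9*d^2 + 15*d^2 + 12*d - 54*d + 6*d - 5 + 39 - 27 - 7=2*d^3 + 6*d^2 - 36*d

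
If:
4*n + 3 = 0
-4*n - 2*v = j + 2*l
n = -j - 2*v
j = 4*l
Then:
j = 9/2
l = 9/8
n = -3/4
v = -15/8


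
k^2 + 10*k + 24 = (k + 4)*(k + 6)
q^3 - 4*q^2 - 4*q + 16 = (q - 4)*(q - 2)*(q + 2)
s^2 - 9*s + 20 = (s - 5)*(s - 4)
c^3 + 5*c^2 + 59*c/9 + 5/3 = (c + 1/3)*(c + 5/3)*(c + 3)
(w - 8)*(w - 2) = w^2 - 10*w + 16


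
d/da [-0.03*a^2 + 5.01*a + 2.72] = 5.01 - 0.06*a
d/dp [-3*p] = -3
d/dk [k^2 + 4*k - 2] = 2*k + 4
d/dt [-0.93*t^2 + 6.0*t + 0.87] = 6.0 - 1.86*t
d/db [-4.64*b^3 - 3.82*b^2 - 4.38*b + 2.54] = -13.92*b^2 - 7.64*b - 4.38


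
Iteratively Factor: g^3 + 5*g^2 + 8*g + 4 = (g + 2)*(g^2 + 3*g + 2) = (g + 1)*(g + 2)*(g + 2)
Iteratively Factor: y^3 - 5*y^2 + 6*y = (y)*(y^2 - 5*y + 6) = y*(y - 2)*(y - 3)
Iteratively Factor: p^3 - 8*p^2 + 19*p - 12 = (p - 1)*(p^2 - 7*p + 12) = (p - 3)*(p - 1)*(p - 4)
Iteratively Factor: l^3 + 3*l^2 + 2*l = (l + 2)*(l^2 + l) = (l + 1)*(l + 2)*(l)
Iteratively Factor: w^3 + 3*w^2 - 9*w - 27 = (w + 3)*(w^2 - 9) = (w + 3)^2*(w - 3)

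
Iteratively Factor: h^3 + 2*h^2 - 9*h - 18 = (h + 3)*(h^2 - h - 6) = (h + 2)*(h + 3)*(h - 3)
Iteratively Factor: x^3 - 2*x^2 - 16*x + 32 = (x - 2)*(x^2 - 16) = (x - 2)*(x + 4)*(x - 4)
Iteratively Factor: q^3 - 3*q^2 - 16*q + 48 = (q - 4)*(q^2 + q - 12) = (q - 4)*(q - 3)*(q + 4)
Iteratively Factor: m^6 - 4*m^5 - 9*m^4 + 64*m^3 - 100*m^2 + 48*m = (m + 4)*(m^5 - 8*m^4 + 23*m^3 - 28*m^2 + 12*m) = (m - 3)*(m + 4)*(m^4 - 5*m^3 + 8*m^2 - 4*m) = (m - 3)*(m - 1)*(m + 4)*(m^3 - 4*m^2 + 4*m) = (m - 3)*(m - 2)*(m - 1)*(m + 4)*(m^2 - 2*m) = (m - 3)*(m - 2)^2*(m - 1)*(m + 4)*(m)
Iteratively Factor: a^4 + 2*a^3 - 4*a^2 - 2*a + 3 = (a - 1)*(a^3 + 3*a^2 - a - 3) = (a - 1)*(a + 3)*(a^2 - 1) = (a - 1)^2*(a + 3)*(a + 1)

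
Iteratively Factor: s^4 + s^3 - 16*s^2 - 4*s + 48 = (s + 2)*(s^3 - s^2 - 14*s + 24) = (s - 2)*(s + 2)*(s^2 + s - 12) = (s - 2)*(s + 2)*(s + 4)*(s - 3)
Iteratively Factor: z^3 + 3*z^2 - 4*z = (z)*(z^2 + 3*z - 4) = z*(z - 1)*(z + 4)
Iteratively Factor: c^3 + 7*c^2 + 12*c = (c + 3)*(c^2 + 4*c) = c*(c + 3)*(c + 4)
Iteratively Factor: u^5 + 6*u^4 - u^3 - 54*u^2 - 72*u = (u + 3)*(u^4 + 3*u^3 - 10*u^2 - 24*u) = (u + 3)*(u + 4)*(u^3 - u^2 - 6*u) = (u - 3)*(u + 3)*(u + 4)*(u^2 + 2*u) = (u - 3)*(u + 2)*(u + 3)*(u + 4)*(u)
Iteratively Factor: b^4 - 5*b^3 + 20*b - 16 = (b - 2)*(b^3 - 3*b^2 - 6*b + 8) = (b - 2)*(b + 2)*(b^2 - 5*b + 4) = (b - 2)*(b - 1)*(b + 2)*(b - 4)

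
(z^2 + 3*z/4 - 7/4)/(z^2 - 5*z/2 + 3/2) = (4*z + 7)/(2*(2*z - 3))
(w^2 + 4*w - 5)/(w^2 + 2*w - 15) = (w - 1)/(w - 3)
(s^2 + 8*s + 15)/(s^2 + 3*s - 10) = (s + 3)/(s - 2)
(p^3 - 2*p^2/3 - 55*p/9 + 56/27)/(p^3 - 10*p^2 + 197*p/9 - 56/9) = (p + 7/3)/(p - 7)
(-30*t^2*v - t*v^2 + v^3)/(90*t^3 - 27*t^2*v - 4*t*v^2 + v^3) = -v/(3*t - v)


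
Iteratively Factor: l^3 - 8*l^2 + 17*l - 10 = (l - 1)*(l^2 - 7*l + 10) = (l - 5)*(l - 1)*(l - 2)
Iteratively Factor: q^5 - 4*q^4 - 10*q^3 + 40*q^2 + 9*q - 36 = (q - 3)*(q^4 - q^3 - 13*q^2 + q + 12) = (q - 3)*(q + 1)*(q^3 - 2*q^2 - 11*q + 12) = (q - 4)*(q - 3)*(q + 1)*(q^2 + 2*q - 3) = (q - 4)*(q - 3)*(q + 1)*(q + 3)*(q - 1)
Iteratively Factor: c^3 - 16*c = (c)*(c^2 - 16) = c*(c - 4)*(c + 4)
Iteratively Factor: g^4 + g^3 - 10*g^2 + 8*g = (g + 4)*(g^3 - 3*g^2 + 2*g) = g*(g + 4)*(g^2 - 3*g + 2) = g*(g - 2)*(g + 4)*(g - 1)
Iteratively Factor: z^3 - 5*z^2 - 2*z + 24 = (z - 4)*(z^2 - z - 6) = (z - 4)*(z + 2)*(z - 3)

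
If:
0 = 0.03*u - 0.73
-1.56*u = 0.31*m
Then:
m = -122.45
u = 24.33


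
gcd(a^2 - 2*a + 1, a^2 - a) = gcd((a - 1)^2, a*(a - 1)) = a - 1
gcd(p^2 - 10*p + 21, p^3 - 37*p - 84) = p - 7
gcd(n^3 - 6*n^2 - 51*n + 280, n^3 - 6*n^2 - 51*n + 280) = n^3 - 6*n^2 - 51*n + 280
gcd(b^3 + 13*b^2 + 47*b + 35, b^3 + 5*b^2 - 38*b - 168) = b + 7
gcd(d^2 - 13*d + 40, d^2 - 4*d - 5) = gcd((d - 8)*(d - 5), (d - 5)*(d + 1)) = d - 5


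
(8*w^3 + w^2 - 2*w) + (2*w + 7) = 8*w^3 + w^2 + 7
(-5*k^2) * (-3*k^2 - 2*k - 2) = 15*k^4 + 10*k^3 + 10*k^2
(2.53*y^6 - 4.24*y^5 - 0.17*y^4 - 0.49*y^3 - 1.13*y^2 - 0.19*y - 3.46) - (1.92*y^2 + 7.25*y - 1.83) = 2.53*y^6 - 4.24*y^5 - 0.17*y^4 - 0.49*y^3 - 3.05*y^2 - 7.44*y - 1.63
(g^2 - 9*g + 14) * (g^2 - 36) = g^4 - 9*g^3 - 22*g^2 + 324*g - 504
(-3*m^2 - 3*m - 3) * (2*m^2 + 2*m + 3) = -6*m^4 - 12*m^3 - 21*m^2 - 15*m - 9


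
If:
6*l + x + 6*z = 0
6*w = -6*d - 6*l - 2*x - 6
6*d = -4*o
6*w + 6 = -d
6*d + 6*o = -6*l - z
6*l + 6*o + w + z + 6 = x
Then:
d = 330/149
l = 155/149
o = -495/149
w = -204/149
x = -1290/149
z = 60/149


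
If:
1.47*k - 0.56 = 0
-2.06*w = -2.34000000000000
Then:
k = 0.38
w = 1.14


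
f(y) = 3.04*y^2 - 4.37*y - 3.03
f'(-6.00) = -40.85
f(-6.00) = 132.63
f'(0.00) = -4.37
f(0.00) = -3.03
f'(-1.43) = -13.06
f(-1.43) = 9.44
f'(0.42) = -1.82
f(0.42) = -4.33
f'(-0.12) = -5.10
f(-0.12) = -2.46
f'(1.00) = 1.71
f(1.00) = -4.36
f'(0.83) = 0.68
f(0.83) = -4.56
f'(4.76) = 24.57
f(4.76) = 45.05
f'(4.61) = 23.66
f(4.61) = 41.43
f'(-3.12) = -23.34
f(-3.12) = 40.20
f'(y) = 6.08*y - 4.37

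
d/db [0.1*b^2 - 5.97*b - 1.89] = 0.2*b - 5.97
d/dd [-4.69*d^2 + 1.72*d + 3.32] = 1.72 - 9.38*d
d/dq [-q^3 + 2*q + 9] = 2 - 3*q^2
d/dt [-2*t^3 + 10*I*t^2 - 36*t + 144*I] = -6*t^2 + 20*I*t - 36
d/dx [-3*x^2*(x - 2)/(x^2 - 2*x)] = -3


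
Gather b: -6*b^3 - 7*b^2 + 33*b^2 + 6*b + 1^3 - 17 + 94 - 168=-6*b^3 + 26*b^2 + 6*b - 90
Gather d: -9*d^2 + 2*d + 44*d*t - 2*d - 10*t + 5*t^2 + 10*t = -9*d^2 + 44*d*t + 5*t^2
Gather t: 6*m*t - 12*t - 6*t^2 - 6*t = -6*t^2 + t*(6*m - 18)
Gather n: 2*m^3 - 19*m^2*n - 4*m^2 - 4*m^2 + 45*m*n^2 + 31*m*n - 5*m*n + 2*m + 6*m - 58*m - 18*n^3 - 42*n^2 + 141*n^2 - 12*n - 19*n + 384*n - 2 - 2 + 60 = 2*m^3 - 8*m^2 - 50*m - 18*n^3 + n^2*(45*m + 99) + n*(-19*m^2 + 26*m + 353) + 56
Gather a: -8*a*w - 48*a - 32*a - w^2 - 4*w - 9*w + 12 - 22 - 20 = a*(-8*w - 80) - w^2 - 13*w - 30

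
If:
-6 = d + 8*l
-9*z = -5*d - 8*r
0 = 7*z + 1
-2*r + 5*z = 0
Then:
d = 11/35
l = -221/280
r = -5/14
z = -1/7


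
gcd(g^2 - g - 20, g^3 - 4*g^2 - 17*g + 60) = g^2 - g - 20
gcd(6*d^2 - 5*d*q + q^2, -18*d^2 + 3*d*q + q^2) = -3*d + q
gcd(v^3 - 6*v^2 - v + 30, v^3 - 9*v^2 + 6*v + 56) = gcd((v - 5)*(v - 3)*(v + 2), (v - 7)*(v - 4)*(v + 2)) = v + 2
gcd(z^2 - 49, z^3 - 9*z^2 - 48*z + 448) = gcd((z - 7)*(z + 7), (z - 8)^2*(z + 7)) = z + 7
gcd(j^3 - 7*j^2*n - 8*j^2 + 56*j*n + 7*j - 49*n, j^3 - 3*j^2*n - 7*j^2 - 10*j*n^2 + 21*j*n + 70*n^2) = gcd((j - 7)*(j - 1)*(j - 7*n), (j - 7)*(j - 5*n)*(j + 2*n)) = j - 7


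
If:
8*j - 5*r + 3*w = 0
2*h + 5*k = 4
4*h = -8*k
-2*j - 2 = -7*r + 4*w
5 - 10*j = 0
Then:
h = -8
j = 1/2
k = 4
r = -7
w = -13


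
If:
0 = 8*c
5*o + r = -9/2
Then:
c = 0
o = -r/5 - 9/10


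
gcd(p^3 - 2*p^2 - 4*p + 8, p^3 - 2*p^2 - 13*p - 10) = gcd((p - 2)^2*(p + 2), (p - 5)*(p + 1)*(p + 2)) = p + 2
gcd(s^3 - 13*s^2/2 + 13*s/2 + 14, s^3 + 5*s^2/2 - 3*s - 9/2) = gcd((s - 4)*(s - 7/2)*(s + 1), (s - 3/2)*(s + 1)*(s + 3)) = s + 1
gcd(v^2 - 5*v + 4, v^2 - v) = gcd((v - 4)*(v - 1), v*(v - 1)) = v - 1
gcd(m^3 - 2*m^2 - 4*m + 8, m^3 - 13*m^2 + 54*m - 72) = 1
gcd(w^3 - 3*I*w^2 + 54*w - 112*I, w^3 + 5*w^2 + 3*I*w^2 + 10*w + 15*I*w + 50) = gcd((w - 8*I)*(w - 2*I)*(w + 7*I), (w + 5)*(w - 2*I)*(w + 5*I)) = w - 2*I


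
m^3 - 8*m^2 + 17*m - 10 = (m - 5)*(m - 2)*(m - 1)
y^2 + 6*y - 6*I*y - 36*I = (y + 6)*(y - 6*I)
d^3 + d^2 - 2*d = d*(d - 1)*(d + 2)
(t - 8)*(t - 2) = t^2 - 10*t + 16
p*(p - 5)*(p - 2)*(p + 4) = p^4 - 3*p^3 - 18*p^2 + 40*p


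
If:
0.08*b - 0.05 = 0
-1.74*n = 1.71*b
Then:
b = 0.62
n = -0.61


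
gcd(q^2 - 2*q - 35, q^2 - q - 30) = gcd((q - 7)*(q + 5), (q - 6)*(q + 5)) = q + 5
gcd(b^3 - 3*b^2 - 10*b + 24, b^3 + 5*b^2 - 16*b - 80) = b - 4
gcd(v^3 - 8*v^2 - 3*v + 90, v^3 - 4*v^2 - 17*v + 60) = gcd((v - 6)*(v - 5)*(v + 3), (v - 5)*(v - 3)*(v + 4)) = v - 5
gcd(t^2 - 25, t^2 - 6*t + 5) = t - 5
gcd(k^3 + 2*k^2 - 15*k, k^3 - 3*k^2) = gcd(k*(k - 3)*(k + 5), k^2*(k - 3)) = k^2 - 3*k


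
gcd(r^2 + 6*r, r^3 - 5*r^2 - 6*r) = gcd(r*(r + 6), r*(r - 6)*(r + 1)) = r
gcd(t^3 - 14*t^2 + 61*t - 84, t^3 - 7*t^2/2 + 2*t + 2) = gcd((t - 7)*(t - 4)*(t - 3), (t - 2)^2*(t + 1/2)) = 1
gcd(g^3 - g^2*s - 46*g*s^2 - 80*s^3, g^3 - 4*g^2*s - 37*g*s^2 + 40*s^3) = -g^2 + 3*g*s + 40*s^2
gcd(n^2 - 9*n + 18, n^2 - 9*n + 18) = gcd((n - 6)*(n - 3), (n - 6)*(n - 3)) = n^2 - 9*n + 18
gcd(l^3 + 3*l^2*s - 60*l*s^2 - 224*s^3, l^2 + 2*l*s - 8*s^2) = l + 4*s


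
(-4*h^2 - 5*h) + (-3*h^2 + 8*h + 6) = -7*h^2 + 3*h + 6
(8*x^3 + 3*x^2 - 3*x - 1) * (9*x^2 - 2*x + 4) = 72*x^5 + 11*x^4 - x^3 + 9*x^2 - 10*x - 4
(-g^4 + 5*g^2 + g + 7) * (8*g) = -8*g^5 + 40*g^3 + 8*g^2 + 56*g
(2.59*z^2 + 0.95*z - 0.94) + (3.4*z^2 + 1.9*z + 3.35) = 5.99*z^2 + 2.85*z + 2.41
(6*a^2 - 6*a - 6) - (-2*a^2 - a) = 8*a^2 - 5*a - 6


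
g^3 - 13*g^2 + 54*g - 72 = (g - 6)*(g - 4)*(g - 3)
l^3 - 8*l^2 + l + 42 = (l - 7)*(l - 3)*(l + 2)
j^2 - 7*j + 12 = (j - 4)*(j - 3)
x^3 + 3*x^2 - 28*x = x*(x - 4)*(x + 7)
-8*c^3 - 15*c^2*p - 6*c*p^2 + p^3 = (-8*c + p)*(c + p)^2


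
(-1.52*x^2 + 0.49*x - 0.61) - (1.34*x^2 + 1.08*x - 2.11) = -2.86*x^2 - 0.59*x + 1.5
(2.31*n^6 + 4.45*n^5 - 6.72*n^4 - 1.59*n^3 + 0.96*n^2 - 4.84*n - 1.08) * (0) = 0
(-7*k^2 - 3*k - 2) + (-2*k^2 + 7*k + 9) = -9*k^2 + 4*k + 7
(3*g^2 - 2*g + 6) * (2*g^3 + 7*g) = 6*g^5 - 4*g^4 + 33*g^3 - 14*g^2 + 42*g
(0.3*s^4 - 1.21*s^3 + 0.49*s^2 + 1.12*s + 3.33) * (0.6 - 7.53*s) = -2.259*s^5 + 9.2913*s^4 - 4.4157*s^3 - 8.1396*s^2 - 24.4029*s + 1.998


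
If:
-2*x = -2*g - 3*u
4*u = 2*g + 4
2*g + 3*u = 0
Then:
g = -6/7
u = 4/7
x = 0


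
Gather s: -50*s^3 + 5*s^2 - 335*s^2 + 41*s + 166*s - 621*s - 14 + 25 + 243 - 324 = -50*s^3 - 330*s^2 - 414*s - 70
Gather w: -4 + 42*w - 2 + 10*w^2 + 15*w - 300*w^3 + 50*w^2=-300*w^3 + 60*w^2 + 57*w - 6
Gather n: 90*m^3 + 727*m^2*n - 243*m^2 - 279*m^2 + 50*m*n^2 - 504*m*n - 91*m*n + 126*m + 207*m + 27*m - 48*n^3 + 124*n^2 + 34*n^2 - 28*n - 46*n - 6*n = 90*m^3 - 522*m^2 + 360*m - 48*n^3 + n^2*(50*m + 158) + n*(727*m^2 - 595*m - 80)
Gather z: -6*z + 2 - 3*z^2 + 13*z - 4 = -3*z^2 + 7*z - 2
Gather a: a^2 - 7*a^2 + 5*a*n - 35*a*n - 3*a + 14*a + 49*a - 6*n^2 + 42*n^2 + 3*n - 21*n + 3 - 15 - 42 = -6*a^2 + a*(60 - 30*n) + 36*n^2 - 18*n - 54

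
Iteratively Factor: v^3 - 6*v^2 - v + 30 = (v - 5)*(v^2 - v - 6) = (v - 5)*(v + 2)*(v - 3)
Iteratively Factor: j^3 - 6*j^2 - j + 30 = (j + 2)*(j^2 - 8*j + 15) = (j - 3)*(j + 2)*(j - 5)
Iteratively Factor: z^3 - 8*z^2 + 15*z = (z - 5)*(z^2 - 3*z) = z*(z - 5)*(z - 3)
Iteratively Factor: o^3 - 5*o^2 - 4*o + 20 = (o - 5)*(o^2 - 4) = (o - 5)*(o - 2)*(o + 2)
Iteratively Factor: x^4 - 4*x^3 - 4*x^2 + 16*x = (x - 4)*(x^3 - 4*x) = (x - 4)*(x + 2)*(x^2 - 2*x) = (x - 4)*(x - 2)*(x + 2)*(x)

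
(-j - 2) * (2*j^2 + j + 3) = -2*j^3 - 5*j^2 - 5*j - 6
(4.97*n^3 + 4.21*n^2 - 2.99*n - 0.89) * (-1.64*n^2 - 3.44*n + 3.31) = -8.1508*n^5 - 24.0012*n^4 + 6.8719*n^3 + 25.6803*n^2 - 6.8353*n - 2.9459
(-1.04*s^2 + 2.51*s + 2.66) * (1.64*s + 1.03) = -1.7056*s^3 + 3.0452*s^2 + 6.9477*s + 2.7398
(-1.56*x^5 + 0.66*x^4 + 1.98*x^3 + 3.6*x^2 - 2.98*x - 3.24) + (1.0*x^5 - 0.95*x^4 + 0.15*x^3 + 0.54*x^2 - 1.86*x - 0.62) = -0.56*x^5 - 0.29*x^4 + 2.13*x^3 + 4.14*x^2 - 4.84*x - 3.86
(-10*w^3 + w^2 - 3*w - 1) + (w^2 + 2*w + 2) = -10*w^3 + 2*w^2 - w + 1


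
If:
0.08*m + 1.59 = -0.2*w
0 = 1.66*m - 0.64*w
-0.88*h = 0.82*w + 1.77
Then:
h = 4.41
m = -2.66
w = -6.89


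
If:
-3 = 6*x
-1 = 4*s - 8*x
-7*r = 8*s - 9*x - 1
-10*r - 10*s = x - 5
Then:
No Solution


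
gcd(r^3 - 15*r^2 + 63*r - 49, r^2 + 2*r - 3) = r - 1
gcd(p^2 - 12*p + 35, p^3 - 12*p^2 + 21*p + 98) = p - 7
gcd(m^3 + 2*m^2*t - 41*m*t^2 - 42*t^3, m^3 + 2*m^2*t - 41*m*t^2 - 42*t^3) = -m^3 - 2*m^2*t + 41*m*t^2 + 42*t^3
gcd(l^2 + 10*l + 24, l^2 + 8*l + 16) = l + 4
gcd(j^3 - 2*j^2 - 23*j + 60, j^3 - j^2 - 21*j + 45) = j^2 + 2*j - 15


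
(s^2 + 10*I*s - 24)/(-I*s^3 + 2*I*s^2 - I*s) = (I*s^2 - 10*s - 24*I)/(s*(s^2 - 2*s + 1))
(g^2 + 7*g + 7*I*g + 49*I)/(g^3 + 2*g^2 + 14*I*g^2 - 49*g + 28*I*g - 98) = (g + 7)/(g^2 + g*(2 + 7*I) + 14*I)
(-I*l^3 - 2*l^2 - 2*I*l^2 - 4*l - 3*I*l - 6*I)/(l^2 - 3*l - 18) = (I*l^3 + 2*l^2*(1 + I) + l*(4 + 3*I) + 6*I)/(-l^2 + 3*l + 18)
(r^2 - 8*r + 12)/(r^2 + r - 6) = (r - 6)/(r + 3)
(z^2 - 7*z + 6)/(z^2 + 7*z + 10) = (z^2 - 7*z + 6)/(z^2 + 7*z + 10)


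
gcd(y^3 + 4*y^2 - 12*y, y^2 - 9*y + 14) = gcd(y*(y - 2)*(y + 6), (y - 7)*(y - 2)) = y - 2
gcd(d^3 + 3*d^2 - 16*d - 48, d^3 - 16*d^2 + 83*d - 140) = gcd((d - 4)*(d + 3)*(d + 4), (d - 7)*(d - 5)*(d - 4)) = d - 4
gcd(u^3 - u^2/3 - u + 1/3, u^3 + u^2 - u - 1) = u^2 - 1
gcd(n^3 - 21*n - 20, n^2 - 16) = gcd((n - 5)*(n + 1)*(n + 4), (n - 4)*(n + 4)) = n + 4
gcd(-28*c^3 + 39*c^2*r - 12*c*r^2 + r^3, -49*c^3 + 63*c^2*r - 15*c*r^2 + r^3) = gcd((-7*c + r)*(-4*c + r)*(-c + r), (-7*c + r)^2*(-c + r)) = 7*c^2 - 8*c*r + r^2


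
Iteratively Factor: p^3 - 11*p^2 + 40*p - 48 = (p - 4)*(p^2 - 7*p + 12) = (p - 4)*(p - 3)*(p - 4)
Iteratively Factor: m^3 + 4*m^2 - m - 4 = (m + 1)*(m^2 + 3*m - 4) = (m + 1)*(m + 4)*(m - 1)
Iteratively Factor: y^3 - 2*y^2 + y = (y)*(y^2 - 2*y + 1) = y*(y - 1)*(y - 1)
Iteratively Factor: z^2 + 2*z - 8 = (z + 4)*(z - 2)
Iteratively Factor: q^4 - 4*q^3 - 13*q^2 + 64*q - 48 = (q - 4)*(q^3 - 13*q + 12) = (q - 4)*(q + 4)*(q^2 - 4*q + 3) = (q - 4)*(q - 3)*(q + 4)*(q - 1)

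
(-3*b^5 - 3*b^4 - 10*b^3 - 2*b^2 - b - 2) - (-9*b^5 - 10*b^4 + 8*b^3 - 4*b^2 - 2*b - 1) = 6*b^5 + 7*b^4 - 18*b^3 + 2*b^2 + b - 1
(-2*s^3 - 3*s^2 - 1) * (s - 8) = -2*s^4 + 13*s^3 + 24*s^2 - s + 8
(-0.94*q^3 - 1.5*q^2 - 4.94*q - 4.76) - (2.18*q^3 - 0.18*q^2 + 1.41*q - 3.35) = -3.12*q^3 - 1.32*q^2 - 6.35*q - 1.41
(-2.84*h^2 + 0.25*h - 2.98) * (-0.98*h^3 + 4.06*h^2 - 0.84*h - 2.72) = 2.7832*h^5 - 11.7754*h^4 + 6.321*h^3 - 4.584*h^2 + 1.8232*h + 8.1056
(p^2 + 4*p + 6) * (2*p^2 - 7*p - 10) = 2*p^4 + p^3 - 26*p^2 - 82*p - 60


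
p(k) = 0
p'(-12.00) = 0.00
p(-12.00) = 0.00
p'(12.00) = 0.00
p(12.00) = 0.00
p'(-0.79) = 0.00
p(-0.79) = 0.00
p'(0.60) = 0.00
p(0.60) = 0.00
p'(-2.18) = 0.00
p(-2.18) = 0.00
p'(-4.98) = 0.00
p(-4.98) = 0.00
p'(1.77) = 0.00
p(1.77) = 0.00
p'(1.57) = 0.00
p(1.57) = 0.00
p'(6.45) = 0.00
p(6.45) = 0.00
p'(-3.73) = 0.00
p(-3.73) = 0.00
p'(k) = 0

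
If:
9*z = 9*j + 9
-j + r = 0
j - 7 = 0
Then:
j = 7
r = 7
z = 8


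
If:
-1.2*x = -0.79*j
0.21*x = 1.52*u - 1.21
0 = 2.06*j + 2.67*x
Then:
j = 0.00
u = 0.80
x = 0.00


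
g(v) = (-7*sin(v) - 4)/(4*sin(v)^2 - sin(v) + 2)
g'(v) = (-8*sin(v)*cos(v) + cos(v))*(-7*sin(v) - 4)/(4*sin(v)^2 - sin(v) + 2)^2 - 7*cos(v)/(4*sin(v)^2 - sin(v) + 2)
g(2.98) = -2.64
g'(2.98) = 3.17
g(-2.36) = 0.20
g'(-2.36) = 0.86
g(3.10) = -2.18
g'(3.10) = 4.30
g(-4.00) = -2.63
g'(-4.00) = -1.16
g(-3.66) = -3.00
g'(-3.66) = -0.66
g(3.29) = -1.33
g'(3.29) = 4.38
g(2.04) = -2.39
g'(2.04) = -0.81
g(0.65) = -2.88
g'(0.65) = 1.13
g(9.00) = -3.04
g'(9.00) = 0.01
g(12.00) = -0.07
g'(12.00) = -1.68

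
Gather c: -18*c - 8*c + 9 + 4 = 13 - 26*c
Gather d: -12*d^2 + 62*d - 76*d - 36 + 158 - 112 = -12*d^2 - 14*d + 10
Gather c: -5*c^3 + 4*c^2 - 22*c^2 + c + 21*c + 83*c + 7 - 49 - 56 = -5*c^3 - 18*c^2 + 105*c - 98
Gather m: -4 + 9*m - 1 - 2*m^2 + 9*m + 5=-2*m^2 + 18*m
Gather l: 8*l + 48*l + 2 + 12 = 56*l + 14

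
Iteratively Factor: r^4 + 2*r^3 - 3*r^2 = (r)*(r^3 + 2*r^2 - 3*r) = r*(r - 1)*(r^2 + 3*r) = r*(r - 1)*(r + 3)*(r)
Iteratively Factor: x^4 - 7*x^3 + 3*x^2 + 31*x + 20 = (x + 1)*(x^3 - 8*x^2 + 11*x + 20) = (x - 4)*(x + 1)*(x^2 - 4*x - 5) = (x - 4)*(x + 1)^2*(x - 5)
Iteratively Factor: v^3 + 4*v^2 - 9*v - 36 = (v + 4)*(v^2 - 9) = (v + 3)*(v + 4)*(v - 3)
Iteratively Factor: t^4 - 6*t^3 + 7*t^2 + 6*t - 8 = (t - 2)*(t^3 - 4*t^2 - t + 4) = (t - 2)*(t + 1)*(t^2 - 5*t + 4) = (t - 4)*(t - 2)*(t + 1)*(t - 1)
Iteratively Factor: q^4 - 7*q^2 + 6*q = (q + 3)*(q^3 - 3*q^2 + 2*q) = (q - 2)*(q + 3)*(q^2 - q) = q*(q - 2)*(q + 3)*(q - 1)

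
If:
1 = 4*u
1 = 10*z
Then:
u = 1/4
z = 1/10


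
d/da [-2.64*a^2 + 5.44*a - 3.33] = 5.44 - 5.28*a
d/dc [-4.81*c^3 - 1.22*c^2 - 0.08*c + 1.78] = -14.43*c^2 - 2.44*c - 0.08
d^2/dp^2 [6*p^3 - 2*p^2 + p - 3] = 36*p - 4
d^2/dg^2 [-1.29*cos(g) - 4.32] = 1.29*cos(g)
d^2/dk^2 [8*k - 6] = 0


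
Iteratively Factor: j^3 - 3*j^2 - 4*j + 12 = (j - 3)*(j^2 - 4) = (j - 3)*(j - 2)*(j + 2)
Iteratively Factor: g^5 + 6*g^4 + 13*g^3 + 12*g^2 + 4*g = (g + 2)*(g^4 + 4*g^3 + 5*g^2 + 2*g) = g*(g + 2)*(g^3 + 4*g^2 + 5*g + 2) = g*(g + 1)*(g + 2)*(g^2 + 3*g + 2) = g*(g + 1)*(g + 2)^2*(g + 1)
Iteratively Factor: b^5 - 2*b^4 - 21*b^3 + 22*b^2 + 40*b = (b)*(b^4 - 2*b^3 - 21*b^2 + 22*b + 40) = b*(b + 4)*(b^3 - 6*b^2 + 3*b + 10) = b*(b - 2)*(b + 4)*(b^2 - 4*b - 5) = b*(b - 2)*(b + 1)*(b + 4)*(b - 5)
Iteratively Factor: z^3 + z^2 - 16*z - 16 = (z + 1)*(z^2 - 16) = (z - 4)*(z + 1)*(z + 4)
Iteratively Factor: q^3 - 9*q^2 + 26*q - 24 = (q - 4)*(q^2 - 5*q + 6) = (q - 4)*(q - 3)*(q - 2)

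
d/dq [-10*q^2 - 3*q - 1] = -20*q - 3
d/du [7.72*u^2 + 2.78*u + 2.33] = 15.44*u + 2.78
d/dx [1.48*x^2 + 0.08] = 2.96*x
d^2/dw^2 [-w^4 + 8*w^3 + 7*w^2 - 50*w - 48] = -12*w^2 + 48*w + 14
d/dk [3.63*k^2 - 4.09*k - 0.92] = 7.26*k - 4.09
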